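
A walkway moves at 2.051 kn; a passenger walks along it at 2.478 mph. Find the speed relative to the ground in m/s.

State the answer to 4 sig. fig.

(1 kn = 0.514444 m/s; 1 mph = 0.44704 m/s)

2.163 m/s

2.051 kn × 0.514444 = 1.05512 m/s
2.478 mph × 0.44704 = 1.10777 m/s
Total: 1.05512 + 1.10777 = 2.16289 m/s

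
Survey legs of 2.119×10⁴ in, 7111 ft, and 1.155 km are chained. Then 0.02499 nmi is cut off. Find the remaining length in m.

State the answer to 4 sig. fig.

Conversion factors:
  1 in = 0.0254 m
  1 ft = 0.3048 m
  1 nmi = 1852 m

3814 m

2.119×10⁴ in × 0.0254 = 538.226 m
7111 ft × 0.3048 = 2167.43 m
1.155 km × 1000 = 1155 m
0.02499 nmi × 1852 = 46.2815 m
Sum: 538.226 + 2167.43 + 1155 − 46.2815 = 3814.37 m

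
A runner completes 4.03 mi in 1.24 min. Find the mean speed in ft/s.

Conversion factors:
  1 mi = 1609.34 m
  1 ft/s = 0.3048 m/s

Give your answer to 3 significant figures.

286 ft/s

4.03 mi × 1609.34 → 6485.64 m
1.24 min × 60 → 74.4 s
v = d / t = 6485.64 m / 74.4 s = 87.1726 m/s
87.1726 m/s ÷ (0.3048 m/s/ft/s) = 285.999 ft/s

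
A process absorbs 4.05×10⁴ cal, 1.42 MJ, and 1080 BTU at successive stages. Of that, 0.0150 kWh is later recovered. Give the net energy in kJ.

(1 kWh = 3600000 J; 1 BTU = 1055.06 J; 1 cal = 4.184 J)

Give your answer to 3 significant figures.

2670 kJ

4.05×10⁴ cal × 4.184 = 169452 J
1.42 MJ × 1000000 = 1.42×10⁶ J
1080 BTU × 1055.06 = 1.13946×10⁶ J
0.0150 kWh × 3600000 = 54000 J
Sum: 169452 + 1.42×10⁶ + 1.13946×10⁶ − 54000 = 2.67491×10⁶ J
In kJ: 2.67491×10⁶ / 1000 = 2674.91 kJ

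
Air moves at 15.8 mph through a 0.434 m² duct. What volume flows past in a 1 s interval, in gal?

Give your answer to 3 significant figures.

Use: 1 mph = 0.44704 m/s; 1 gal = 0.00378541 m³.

810 gal

15.8 mph × 0.44704 = 7.06323 m/s
V = v × A × t = 7.06323 m/s × 0.434 m² × 1 s = 3.06544 m³
3.06544 m³ ÷ (0.00378541 m³/gal) = 809.804 gal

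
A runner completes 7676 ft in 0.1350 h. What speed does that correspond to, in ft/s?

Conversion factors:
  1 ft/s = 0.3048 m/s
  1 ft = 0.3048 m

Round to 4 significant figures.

7676 ft × 0.3048 = 2339.64 m
0.1350 h × 3600 = 486 s
v = d / t = 2339.64 m / 486 s = 4.81407 m/s
4.81407 m/s ÷ (0.3048 m/s/ft/s) = 15.7942 ft/s

15.79 ft/s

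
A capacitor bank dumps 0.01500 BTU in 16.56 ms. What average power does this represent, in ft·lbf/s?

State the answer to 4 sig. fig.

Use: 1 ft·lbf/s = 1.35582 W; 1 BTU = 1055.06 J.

0.01500 BTU × 1055.06 → 15.8259 J
16.56 ms × 0.001 → 0.01656 s
P = E / t = 15.8259 J / 0.01656 s = 955.67 W
955.67 W ÷ (1.35582 W/ft·lbf/s) = 704.865 ft·lbf/s

704.9 ft·lbf/s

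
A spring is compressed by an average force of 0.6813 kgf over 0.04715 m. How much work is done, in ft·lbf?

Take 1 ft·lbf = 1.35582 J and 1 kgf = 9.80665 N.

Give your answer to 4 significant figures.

0.2323 ft·lbf

0.6813 kgf × 9.80665 = 6.68127 N
W = F × d = 6.68127 N × 0.04715 m = 0.315022 J
0.315022 J ÷ (1.35582 J/ft·lbf) = 0.232348 ft·lbf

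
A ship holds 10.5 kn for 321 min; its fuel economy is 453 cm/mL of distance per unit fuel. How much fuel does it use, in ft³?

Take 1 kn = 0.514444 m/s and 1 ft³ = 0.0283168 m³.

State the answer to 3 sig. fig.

10.5 kn → 5.40166 m/s
321 min → 19260 s
d = v × t = 5.40166 × 19260 = 104036 m
453 cm/mL → 4.53×10⁶ m/m³
V = d / (distance per unit fuel) = 104036 / 4.53×10⁶ = 0.022966 m³
In ft³: 0.022966 / 0.0283168 = 0.811038 ft³

0.811 ft³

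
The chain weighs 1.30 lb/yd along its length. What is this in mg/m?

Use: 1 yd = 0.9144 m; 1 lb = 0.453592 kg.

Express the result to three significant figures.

1.30 lb/yd × 0.453592 kg/lb ÷ 0.9144 m/yd = 0.644871 kg/m
0.644871 kg/m ÷ 10⁻⁶ kg/mg = 644871 mg/m

6.45×10⁵ mg/m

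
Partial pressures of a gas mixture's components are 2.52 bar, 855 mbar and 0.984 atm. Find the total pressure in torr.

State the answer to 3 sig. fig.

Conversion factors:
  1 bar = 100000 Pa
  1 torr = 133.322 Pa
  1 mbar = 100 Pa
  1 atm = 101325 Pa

3280 torr

2.52 bar × 100000 → 252000 Pa
855 mbar × 100 → 85500 Pa
0.984 atm × 101325 → 99703.8 Pa
Total: 252000 + 85500 + 99703.8 = 437204 Pa
In torr: 437204 / 133.322 = 3279.31 torr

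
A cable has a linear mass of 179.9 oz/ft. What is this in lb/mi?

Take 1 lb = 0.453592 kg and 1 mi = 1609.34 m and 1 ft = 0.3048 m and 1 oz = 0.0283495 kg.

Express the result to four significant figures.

5.937×10⁴ lb/mi

179.9 oz/ft × 0.0283495 kg/oz ÷ 0.3048 m/ft = 16.7325 kg/m
16.7325 kg/m ÷ 0.453592 kg/lb × 1609.34 m/mi = 59366.7 lb/mi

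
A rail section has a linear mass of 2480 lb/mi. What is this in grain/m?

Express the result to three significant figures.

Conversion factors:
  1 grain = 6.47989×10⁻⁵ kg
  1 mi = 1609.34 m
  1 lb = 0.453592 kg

2480 lb/mi × 0.453592 kg/lb ÷ 1609.34 m/mi = 0.698987 kg/m
0.698987 kg/m ÷ 6.47989×10⁻⁵ kg/grain = 10787 grain/m

1.08×10⁴ grain/m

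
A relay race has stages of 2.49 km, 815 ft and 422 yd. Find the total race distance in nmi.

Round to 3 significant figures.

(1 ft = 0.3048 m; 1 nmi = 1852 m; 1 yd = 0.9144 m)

2.49 km × 1000 → 2490 m
815 ft × 0.3048 → 248.412 m
422 yd × 0.9144 → 385.877 m
Total: 2490 + 248.412 + 385.877 = 3124.29 m
In nmi: 3124.29 / 1852 = 1.68698 nmi

1.69 nmi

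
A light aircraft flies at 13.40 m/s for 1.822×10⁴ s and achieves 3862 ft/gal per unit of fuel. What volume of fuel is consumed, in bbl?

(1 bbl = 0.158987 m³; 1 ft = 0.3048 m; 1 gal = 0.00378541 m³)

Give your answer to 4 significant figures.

4.938 bbl

d = v × t = 13.4 × 18220 = 244148 m
3862 ft/gal → 310967 m/m³
V = d / (distance per unit fuel) = 244148 / 310967 = 0.785125 m³
In bbl: 0.785125 / 0.158987 = 4.9383 bbl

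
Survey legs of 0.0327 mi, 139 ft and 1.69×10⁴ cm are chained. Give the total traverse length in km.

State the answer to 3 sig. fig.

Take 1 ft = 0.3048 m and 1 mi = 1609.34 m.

0.0327 mi × 1609.34 = 52.6254 m
139 ft × 0.3048 = 42.3672 m
1.69×10⁴ cm × 0.01 = 169 m
Sum: 52.6254 + 42.3672 + 169 = 263.993 m
In km: 263.993 / 1000 = 0.263993 km

0.264 km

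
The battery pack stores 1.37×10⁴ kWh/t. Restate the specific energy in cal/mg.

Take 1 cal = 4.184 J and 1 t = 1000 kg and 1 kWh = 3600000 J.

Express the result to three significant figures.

11.8 cal/mg

1.37×10⁴ kWh/t × 3600000 J/kWh ÷ 1000 kg/t = 4.932×10⁷ J/kg
4.932×10⁷ J/kg ÷ 4.184 J/cal × 10⁻⁶ kg/mg = 11.7878 cal/mg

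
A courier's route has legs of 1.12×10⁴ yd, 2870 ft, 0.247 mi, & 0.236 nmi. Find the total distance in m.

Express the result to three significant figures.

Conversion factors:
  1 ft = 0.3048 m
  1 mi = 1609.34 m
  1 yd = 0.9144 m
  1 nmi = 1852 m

1.20×10⁴ m

1.12×10⁴ yd × 0.9144 → 10241.3 m
2870 ft × 0.3048 → 874.776 m
0.247 mi × 1609.34 → 397.507 m
0.236 nmi × 1852 → 437.072 m
Total: 10241.3 + 874.776 + 397.507 + 437.072 = 11950.7 m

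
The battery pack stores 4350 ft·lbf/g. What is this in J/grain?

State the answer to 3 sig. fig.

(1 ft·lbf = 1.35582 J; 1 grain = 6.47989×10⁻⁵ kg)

4350 ft·lbf/g × 1.35582 J/ft·lbf ÷ 0.001 kg/g = 5.89782×10⁶ J/kg
5.89782×10⁶ J/kg × 6.47989×10⁻⁵ kg/grain = 382.172 J/grain

382 J/grain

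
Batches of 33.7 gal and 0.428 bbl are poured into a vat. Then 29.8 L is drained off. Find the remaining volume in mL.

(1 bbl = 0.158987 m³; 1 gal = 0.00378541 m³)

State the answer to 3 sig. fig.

1.66×10⁵ mL

33.7 gal × 0.00378541 = 0.127568 m³
0.428 bbl × 0.158987 = 0.0680464 m³
29.8 L × 0.001 = 0.0298 m³
Result: 0.127568 + 0.0680464 − 0.0298 = 0.165814 m³
In mL: 0.165814 / 10⁻⁶ = 165814 mL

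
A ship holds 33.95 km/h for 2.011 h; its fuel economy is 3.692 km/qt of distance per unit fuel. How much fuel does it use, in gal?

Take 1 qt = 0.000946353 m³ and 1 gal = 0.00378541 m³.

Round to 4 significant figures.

33.95 km/h → 9.43056 m/s
2.011 h → 7239.6 s
d = v × t = 9.43056 × 7239.6 = 68273.5 m
3.692 km/qt → 3.90129×10⁶ m/m³
V = d / (distance per unit fuel) = 68273.5 / 3.90129×10⁶ = 0.0175002 m³
In gal: 0.0175002 / 0.00378541 = 4.62307 gal

4.623 gal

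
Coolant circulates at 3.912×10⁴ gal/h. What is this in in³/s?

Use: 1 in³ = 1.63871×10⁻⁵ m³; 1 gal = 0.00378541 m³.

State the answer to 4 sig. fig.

2510 in³/s

3.912×10⁴ gal/h × 0.00378541 m³/gal ÷ 3600 s/h = 0.0411348 m³/s
0.0411348 m³/s ÷ 1.63871×10⁻⁵ m³/in³ = 2510.19 in³/s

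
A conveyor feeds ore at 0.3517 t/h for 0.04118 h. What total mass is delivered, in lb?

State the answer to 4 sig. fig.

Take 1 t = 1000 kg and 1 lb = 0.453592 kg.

0.3517 t/h → 0.0976944 kg/s
0.04118 h → 148.248 s
m = ṁ × t = 0.0976944 × 148.248 = 14.483 kg
In lb: 14.483 / 0.453592 = 31.9296 lb

31.93 lb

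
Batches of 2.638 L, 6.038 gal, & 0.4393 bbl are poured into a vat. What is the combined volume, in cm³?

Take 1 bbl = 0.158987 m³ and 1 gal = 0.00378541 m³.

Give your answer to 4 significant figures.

9.534×10⁴ cm³

2.638 L × 0.001 = 0.002638 m³
6.038 gal × 0.00378541 = 0.0228563 m³
0.4393 bbl × 0.158987 = 0.069843 m³
Sum: 0.002638 + 0.0228563 + 0.069843 = 0.0953373 m³
In cm³: 0.0953373 / 10⁻⁶ = 95337.3 cm³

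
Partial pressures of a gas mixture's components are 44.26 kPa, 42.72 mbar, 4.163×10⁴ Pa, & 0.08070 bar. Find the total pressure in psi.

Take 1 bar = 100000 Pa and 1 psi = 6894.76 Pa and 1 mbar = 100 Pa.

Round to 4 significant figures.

44.26 kPa × 1000 → 44260 Pa
42.72 mbar × 100 → 4272 Pa
4.163×10⁴ Pa (already Pa)
0.08070 bar × 100000 → 8070 Pa
Sum: 44260 + 4272 + 41630 + 8070 = 98232 Pa
In psi: 98232 / 6894.76 = 14.2473 psi

14.25 psi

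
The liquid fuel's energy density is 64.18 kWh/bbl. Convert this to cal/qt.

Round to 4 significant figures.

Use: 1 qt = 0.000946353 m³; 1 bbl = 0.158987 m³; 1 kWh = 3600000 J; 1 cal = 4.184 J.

3.287×10⁵ cal/qt

64.18 kWh/bbl × 3600000 J/kWh ÷ 0.158987 m³/bbl = 1.45325×10⁹ J/m³
1.45325×10⁹ J/m³ ÷ 4.184 J/cal × 0.000946353 m³/qt = 328702 cal/qt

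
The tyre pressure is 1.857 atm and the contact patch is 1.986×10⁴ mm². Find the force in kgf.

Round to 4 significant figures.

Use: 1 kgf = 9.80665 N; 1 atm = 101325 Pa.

1.857 atm × 101325 → 188161 Pa
1.986×10⁴ mm² × 10⁻⁶ → 0.01986 m²
F = P × A = 188161 Pa × 0.01986 m² = 3736.88 N
3736.88 N ÷ (9.80665 N/kgf) = 381.056 kgf

381.1 kgf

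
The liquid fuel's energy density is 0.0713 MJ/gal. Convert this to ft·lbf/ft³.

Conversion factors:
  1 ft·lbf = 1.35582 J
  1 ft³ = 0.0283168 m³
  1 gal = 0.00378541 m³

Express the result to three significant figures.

0.0713 MJ/gal × 1000000 J/MJ ÷ 0.00378541 m³/gal = 1.88355×10⁷ J/m³
1.88355×10⁷ J/m³ ÷ 1.35582 J/ft·lbf × 0.0283168 m³/ft³ = 393386 ft·lbf/ft³

3.93×10⁵ ft·lbf/ft³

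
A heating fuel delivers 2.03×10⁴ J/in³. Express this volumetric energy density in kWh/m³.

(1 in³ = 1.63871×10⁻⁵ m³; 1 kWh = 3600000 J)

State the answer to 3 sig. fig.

344 kWh/m³

2.03×10⁴ J/in³ ÷ 1.63871×10⁻⁵ m³/in³ = 1.23878×10⁹ J/m³
1.23878×10⁹ J/m³ ÷ 3600000 J/kWh = 344.106 kWh/m³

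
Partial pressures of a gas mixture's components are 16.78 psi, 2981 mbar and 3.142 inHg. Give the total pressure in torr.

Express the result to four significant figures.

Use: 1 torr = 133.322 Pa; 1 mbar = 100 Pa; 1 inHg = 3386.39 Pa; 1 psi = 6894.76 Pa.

16.78 psi × 6894.76 → 115694 Pa
2981 mbar × 100 → 298100 Pa
3.142 inHg × 3386.39 → 10640 Pa
Sum: 115694 + 298100 + 10640 = 424434 Pa
In torr: 424434 / 133.322 = 3183.53 torr

3184 torr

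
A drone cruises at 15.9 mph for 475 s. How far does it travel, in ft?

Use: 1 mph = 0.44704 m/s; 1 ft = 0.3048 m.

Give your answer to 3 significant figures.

1.11×10⁴ ft

15.9 mph × 0.44704 = 7.10794 m/s
d = v × t = 7.10794 m/s × 475 s = 3376.27 m
3376.27 m ÷ (0.3048 m/ft) = 11077 ft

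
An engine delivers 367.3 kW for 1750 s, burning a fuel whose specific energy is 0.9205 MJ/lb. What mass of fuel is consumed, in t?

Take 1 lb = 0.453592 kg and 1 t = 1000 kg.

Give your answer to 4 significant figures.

367.3 kW → 367300 W
E = P × t = 367300 × 1750 = 6.42775×10⁸ J
0.9205 MJ/lb → 2.02936×10⁶ J/kg
m = E / e_s = 6.42775×10⁸ / 2.02936×10⁶ = 316.738 kg
In t: 316.738 / 1000 = 0.316738 t

0.3167 t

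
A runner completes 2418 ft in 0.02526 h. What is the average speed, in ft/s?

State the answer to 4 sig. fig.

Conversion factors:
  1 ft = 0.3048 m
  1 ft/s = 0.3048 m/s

2418 ft × 0.3048 = 737.006 m
0.02526 h × 3600 = 90.936 s
v = d / t = 737.006 m / 90.936 s = 8.10467 m/s
8.10467 m/s ÷ (0.3048 m/s/ft/s) = 26.5901 ft/s

26.59 ft/s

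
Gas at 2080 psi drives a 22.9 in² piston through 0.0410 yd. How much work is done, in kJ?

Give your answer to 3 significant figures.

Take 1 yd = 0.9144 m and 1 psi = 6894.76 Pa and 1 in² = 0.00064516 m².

7.94 kJ

2080 psi → 1.43411×10⁷ Pa
22.9 in² → 0.0147742 m²
F = P × A = 1.43411×10⁷ × 0.0147742 = 211878 N
0.0410 yd → 0.0374904 m
W = F × d = 211878 × 0.0374904 = 7943.39 J
In kJ: 7943.39 / 1000 = 7.94339 kJ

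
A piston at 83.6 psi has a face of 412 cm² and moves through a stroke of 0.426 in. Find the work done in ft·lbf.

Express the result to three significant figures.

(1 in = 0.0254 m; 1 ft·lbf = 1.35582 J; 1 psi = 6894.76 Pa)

83.6 psi → 576402 Pa
412 cm² → 0.0412 m²
F = P × A = 576402 × 0.0412 = 23747.8 N
0.426 in → 0.0108204 m
W = F × d = 23747.8 × 0.0108204 = 256.961 J
In ft·lbf: 256.961 / 1.35582 = 189.524 ft·lbf

190 ft·lbf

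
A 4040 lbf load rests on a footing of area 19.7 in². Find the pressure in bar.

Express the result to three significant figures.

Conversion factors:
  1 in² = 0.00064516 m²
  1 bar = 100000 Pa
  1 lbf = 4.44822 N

14.1 bar

4040 lbf × 4.44822 → 17970.8 N
19.7 in² × 0.00064516 → 0.0127097 m²
P = F / A = 17970.8 N / 0.0127097 m² = 1.41394×10⁶ Pa
1.41394×10⁶ Pa ÷ (100000 Pa/bar) = 14.1394 bar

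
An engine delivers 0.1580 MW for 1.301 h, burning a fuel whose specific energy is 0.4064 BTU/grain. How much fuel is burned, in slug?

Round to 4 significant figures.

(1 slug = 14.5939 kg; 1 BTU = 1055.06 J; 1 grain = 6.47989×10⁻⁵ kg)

0.1580 MW → 158000 W
1.301 h → 4683.6 s
E = P × t = 158000 × 4683.6 = 7.40009×10⁸ J
0.4064 BTU/grain → 6.61703×10⁶ J/kg
m = E / e_s = 7.40009×10⁸ / 6.61703×10⁶ = 111.834 kg
In slug: 111.834 / 14.5939 = 7.66306 slug

7.663 slug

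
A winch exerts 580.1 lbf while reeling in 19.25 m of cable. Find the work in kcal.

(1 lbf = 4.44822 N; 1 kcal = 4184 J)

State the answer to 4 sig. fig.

580.1 lbf × 4.44822 = 2580.41 N
W = F × d = 2580.41 N × 19.25 m = 49672.9 J
49672.9 J ÷ (4184 J/kcal) = 11.8721 kcal

11.87 kcal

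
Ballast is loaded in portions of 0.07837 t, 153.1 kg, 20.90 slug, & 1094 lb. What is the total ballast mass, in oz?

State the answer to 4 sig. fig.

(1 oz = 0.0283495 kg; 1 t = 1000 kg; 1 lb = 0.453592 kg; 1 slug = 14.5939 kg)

3.643×10⁴ oz

0.07837 t × 1000 = 78.37 kg
153.1 kg (already kg)
20.90 slug × 14.5939 = 305.013 kg
1094 lb × 0.453592 = 496.23 kg
Sum: 78.37 + 153.1 + 305.013 + 496.23 = 1032.71 kg
In oz: 1032.71 / 0.0283495 = 36427.8 oz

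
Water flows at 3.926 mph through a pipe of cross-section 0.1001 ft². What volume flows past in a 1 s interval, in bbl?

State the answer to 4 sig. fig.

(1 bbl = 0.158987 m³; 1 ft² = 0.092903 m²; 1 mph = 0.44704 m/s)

0.1027 bbl

3.926 mph × 0.44704 = 1.75508 m/s
0.1001 ft² × 0.092903 = 0.00929959 m²
V = v × A × t = 1.75508 m/s × 0.00929959 m² × 1 s = 0.0163215 m³
0.0163215 m³ ÷ (0.158987 m³/bbl) = 0.102659 bbl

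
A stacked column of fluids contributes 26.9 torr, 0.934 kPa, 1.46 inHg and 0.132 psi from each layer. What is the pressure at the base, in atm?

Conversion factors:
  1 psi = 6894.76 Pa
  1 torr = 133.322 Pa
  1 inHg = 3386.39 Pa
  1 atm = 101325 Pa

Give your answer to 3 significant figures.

0.102 atm

26.9 torr × 133.322 = 3586.36 Pa
0.934 kPa × 1000 = 934 Pa
1.46 inHg × 3386.39 = 4944.13 Pa
0.132 psi × 6894.76 = 910.108 Pa
Total: 3586.36 + 934 + 4944.13 + 910.108 = 10374.6 Pa
In atm: 10374.6 / 101325 = 0.102389 atm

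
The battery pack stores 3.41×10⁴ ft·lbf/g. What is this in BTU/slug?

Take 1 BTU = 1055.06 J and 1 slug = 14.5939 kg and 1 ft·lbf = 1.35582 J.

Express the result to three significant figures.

3.41×10⁴ ft·lbf/g × 1.35582 J/ft·lbf ÷ 0.001 kg/g = 4.62335×10⁷ J/kg
4.62335×10⁷ J/kg ÷ 1055.06 J/BTU × 14.5939 kg/slug = 639515 BTU/slug

6.40×10⁵ BTU/slug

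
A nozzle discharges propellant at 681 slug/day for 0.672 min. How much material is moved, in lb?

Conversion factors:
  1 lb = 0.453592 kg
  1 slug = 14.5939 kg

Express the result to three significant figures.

681 slug/day → 0.115028 kg/s
0.672 min → 40.32 s
m = ṁ × t = 0.115028 × 40.32 = 4.63793 kg
In lb: 4.63793 / 0.453592 = 10.2249 lb

10.2 lb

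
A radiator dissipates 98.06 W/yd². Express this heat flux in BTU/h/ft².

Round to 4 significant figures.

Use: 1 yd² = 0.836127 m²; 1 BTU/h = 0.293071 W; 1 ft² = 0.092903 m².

37.18 BTU/h/ft²

98.06 W/yd² ÷ 0.836127 m²/yd² = 117.279 W/m²
117.279 W/m² ÷ 0.293071 W/BTU/h × 0.092903 m²/ft² = 37.1772 BTU/h/ft²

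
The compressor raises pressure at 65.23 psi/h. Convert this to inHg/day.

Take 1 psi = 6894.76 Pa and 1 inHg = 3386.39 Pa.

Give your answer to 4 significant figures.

3187 inHg/day

65.23 psi/h × 6894.76 Pa/psi ÷ 3600 s/h = 124.929 Pa/s
124.929 Pa/s ÷ 3386.39 Pa/inHg × 86400 s/day = 3187.43 inHg/day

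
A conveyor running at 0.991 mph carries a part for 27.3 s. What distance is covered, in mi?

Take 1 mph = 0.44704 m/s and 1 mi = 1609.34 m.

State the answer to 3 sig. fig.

0.991 mph × 0.44704 = 0.443017 m/s
d = v × t = 0.443017 m/s × 27.3 s = 12.0944 m
12.0944 m ÷ (1609.34 m/mi) = 0.00751513 mi

0.00752 mi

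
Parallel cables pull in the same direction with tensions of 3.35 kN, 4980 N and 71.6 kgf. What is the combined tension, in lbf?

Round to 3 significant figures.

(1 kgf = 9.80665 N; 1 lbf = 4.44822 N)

3.35 kN × 1000 → 3350 N
4980 N (already N)
71.6 kgf × 9.80665 → 702.156 N
Sum: 3350 + 4980 + 702.156 = 9032.16 N
In lbf: 9032.16 / 4.44822 = 2030.51 lbf

2030 lbf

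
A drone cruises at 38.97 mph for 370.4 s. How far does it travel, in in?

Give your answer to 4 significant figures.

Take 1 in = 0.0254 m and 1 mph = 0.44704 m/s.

2.540×10⁵ in

38.97 mph × 0.44704 = 17.4211 m/s
d = v × t = 17.4211 m/s × 370.4 s = 6452.78 m
6452.78 m ÷ (0.0254 m/in) = 254046 in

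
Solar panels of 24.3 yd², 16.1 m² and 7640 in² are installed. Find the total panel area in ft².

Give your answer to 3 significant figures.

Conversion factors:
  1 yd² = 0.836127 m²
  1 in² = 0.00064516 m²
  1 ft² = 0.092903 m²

24.3 yd² × 0.836127 = 20.3179 m²
16.1 m² (already m²)
7640 in² × 0.00064516 = 4.92902 m²
Total: 20.3179 + 16.1 + 4.92902 = 41.3469 m²
In ft²: 41.3469 / 0.092903 = 445.055 ft²

445 ft²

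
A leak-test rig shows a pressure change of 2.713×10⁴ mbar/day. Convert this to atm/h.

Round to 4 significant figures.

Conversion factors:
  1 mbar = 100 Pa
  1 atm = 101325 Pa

1.116 atm/h

2.713×10⁴ mbar/day × 100 Pa/mbar ÷ 86400 s/day = 31.4005 Pa/s
31.4005 Pa/s ÷ 101325 Pa/atm × 3600 s/h = 1.11564 atm/h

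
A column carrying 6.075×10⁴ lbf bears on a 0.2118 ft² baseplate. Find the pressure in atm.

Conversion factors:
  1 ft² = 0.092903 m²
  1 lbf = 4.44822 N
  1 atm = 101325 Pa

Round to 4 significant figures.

135.5 atm

6.075×10⁴ lbf × 4.44822 = 270229 N
0.2118 ft² × 0.092903 = 0.0196769 m²
P = F / A = 270229 N / 0.0196769 m² = 1.37333×10⁷ Pa
1.37333×10⁷ Pa ÷ (101325 Pa/atm) = 135.537 atm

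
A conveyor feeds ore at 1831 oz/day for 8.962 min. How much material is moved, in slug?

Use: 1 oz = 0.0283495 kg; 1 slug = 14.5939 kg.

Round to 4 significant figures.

0.02214 slug

1831 oz/day → 6.00786×10⁻⁴ kg/s
8.962 min → 537.72 s
m = ṁ × t = 6.00786×10⁻⁴ × 537.72 = 0.323055 kg
In slug: 0.323055 / 14.5939 = 0.0221363 slug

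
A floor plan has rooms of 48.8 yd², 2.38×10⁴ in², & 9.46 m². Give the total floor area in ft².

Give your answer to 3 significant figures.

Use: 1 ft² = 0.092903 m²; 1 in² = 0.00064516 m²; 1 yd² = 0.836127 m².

706 ft²

48.8 yd² × 0.836127 = 40.803 m²
2.38×10⁴ in² × 0.00064516 = 15.3548 m²
9.46 m² (already m²)
Total: 40.803 + 15.3548 + 9.46 = 65.6178 m²
In ft²: 65.6178 / 0.092903 = 706.304 ft²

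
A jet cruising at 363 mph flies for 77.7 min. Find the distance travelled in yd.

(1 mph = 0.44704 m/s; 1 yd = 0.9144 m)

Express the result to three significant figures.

363 mph × 0.44704 = 162.276 m/s
77.7 min × 60 = 4662 s
d = v × t = 162.276 m/s × 4662 s = 756531 m
756531 m ÷ (0.9144 m/yd) = 827352 yd

8.27×10⁵ yd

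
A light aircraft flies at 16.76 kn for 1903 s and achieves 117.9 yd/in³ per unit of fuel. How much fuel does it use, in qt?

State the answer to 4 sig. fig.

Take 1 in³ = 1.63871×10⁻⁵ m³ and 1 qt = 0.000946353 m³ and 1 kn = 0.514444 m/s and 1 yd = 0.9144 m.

16.76 kn → 8.62208 m/s
d = v × t = 8.62208 × 1903 = 16407.8 m
117.9 yd/in³ → 6.57882×10⁶ m/m³
V = d / (distance per unit fuel) = 16407.8 / 6.57882×10⁶ = 0.00249403 m³
In qt: 0.00249403 / 0.000946353 = 2.63541 qt

2.635 qt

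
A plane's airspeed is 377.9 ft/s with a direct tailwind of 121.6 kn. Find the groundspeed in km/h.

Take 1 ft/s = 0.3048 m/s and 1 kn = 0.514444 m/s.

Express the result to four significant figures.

377.9 ft/s × 0.3048 → 115.184 m/s
121.6 kn × 0.514444 → 62.5564 m/s
Total: 115.184 + 62.5564 = 177.74 m/s
In km/h: 177.74 / (1/3.6) = 639.864 km/h

639.9 km/h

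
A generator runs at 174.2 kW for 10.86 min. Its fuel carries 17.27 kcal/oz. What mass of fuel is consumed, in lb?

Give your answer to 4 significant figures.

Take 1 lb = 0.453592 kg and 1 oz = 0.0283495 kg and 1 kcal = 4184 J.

174.2 kW → 174200 W
10.86 min → 651.6 s
E = P × t = 174200 × 651.6 = 1.13509×10⁸ J
17.27 kcal/oz → 2.54882×10⁶ J/kg
m = E / e_s = 1.13509×10⁸ / 2.54882×10⁶ = 44.5339 kg
In lb: 44.5339 / 0.453592 = 98.1805 lb

98.18 lb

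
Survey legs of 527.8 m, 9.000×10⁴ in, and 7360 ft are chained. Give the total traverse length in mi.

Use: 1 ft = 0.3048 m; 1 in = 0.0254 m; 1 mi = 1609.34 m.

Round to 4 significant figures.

527.8 m (already m)
9.000×10⁴ in × 0.0254 = 2286 m
7360 ft × 0.3048 = 2243.33 m
Sum: 527.8 + 2286 + 2243.33 = 5057.13 m
In mi: 5057.13 / 1609.34 = 3.14236 mi

3.142 mi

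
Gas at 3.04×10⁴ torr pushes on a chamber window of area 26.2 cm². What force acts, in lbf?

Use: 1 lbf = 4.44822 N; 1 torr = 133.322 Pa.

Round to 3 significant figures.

3.04×10⁴ torr × 133.322 = 4.05299×10⁶ Pa
26.2 cm² × 0.0001 = 0.00262 m²
F = P × A = 4.05299×10⁶ Pa × 0.00262 m² = 10618.8 N
10618.8 N ÷ (4.44822 N/lbf) = 2387.2 lbf

2390 lbf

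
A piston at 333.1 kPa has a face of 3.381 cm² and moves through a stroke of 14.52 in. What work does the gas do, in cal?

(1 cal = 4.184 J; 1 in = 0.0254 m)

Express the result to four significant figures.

9.927 cal

333.1 kPa → 333100 Pa
3.381 cm² → 3.381×10⁻⁴ m²
F = P × A = 333100 × 3.381×10⁻⁴ = 112.621 N
14.52 in → 0.368808 m
W = F × d = 112.621 × 0.368808 = 41.5355 J
In cal: 41.5355 / 4.184 = 9.92722 cal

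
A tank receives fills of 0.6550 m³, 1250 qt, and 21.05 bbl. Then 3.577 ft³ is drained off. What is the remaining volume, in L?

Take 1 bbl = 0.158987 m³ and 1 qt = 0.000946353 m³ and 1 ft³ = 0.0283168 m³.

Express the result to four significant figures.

0.6550 m³ (already m³)
1250 qt × 0.000946353 = 1.18294 m³
21.05 bbl × 0.158987 = 3.34668 m³
3.577 ft³ × 0.0283168 = 0.101289 m³
Sum: 0.655 + 1.18294 + 3.34668 − 0.101289 = 5.08333 m³
In L: 5.08333 / 0.001 = 5083.33 L

5083 L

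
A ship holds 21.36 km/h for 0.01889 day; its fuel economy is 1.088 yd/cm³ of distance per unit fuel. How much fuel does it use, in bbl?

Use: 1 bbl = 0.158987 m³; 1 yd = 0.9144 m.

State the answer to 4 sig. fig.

21.36 km/h → 5.93333 m/s
0.01889 day → 1632.1 s
d = v × t = 5.93333 × 1632.1 = 9683.79 m
1.088 yd/cm³ → 994867 m/m³
V = d / (distance per unit fuel) = 9683.79 / 994867 = 0.00973375 m³
In bbl: 0.00973375 / 0.158987 = 0.0612236 bbl

0.06122 bbl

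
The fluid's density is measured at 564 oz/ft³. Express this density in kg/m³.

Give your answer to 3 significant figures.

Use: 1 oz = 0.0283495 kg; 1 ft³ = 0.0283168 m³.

564 oz/ft³ × 0.0283495 kg/oz ÷ 0.0283168 m³/ft³ = 564.651 kg/m³
564.651 kg/m³  = 564.651 kg/m³

565 kg/m³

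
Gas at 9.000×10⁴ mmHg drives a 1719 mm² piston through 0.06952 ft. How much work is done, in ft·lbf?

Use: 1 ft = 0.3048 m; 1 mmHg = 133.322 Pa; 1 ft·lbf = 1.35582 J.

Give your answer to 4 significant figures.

322.4 ft·lbf

9.000×10⁴ mmHg → 1.1999×10⁷ Pa
1719 mm² → 0.001719 m²
F = P × A = 1.1999×10⁷ × 0.001719 = 20626.3 N
0.06952 ft → 0.0211897 m
W = F × d = 20626.3 × 0.0211897 = 437.065 J
In ft·lbf: 437.065 / 1.35582 = 322.362 ft·lbf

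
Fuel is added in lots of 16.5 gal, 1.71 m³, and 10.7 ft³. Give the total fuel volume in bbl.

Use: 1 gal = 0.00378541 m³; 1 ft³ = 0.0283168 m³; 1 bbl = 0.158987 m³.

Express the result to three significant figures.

16.5 gal × 0.00378541 → 0.0624593 m³
1.71 m³ (already m³)
10.7 ft³ × 0.0283168 → 0.30299 m³
Combined: 0.0624593 + 1.71 + 0.30299 = 2.07545 m³
In bbl: 2.07545 / 0.158987 = 13.0542 bbl

13.1 bbl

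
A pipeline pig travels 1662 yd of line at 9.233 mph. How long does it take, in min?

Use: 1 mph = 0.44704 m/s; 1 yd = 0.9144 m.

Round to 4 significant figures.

6.137 min

1662 yd × 0.9144 = 1519.73 m
9.233 mph × 0.44704 = 4.12752 m/s
t = d / v = 1519.73 m / 4.12752 m/s = 368.194 s
368.194 s ÷ (60 s/min) = 6.13657 min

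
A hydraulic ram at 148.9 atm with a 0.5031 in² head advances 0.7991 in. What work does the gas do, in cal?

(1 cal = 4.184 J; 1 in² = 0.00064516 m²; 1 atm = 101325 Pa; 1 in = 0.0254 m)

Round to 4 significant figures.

148.9 atm → 1.50873×10⁷ Pa
0.5031 in² → 3.2458×10⁻⁴ m²
F = P × A = 1.50873×10⁷ × 3.2458×10⁻⁴ = 4897.04 N
0.7991 in → 0.0202971 m
W = F × d = 4897.04 × 0.0202971 = 99.3957 J
In cal: 99.3957 / 4.184 = 23.7561 cal

23.76 cal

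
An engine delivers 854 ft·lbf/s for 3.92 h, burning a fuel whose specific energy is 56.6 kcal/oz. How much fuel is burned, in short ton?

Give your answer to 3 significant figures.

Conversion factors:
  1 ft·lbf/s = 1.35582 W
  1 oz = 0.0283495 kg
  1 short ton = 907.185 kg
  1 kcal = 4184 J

0.00216 short ton

854 ft·lbf/s → 1157.87 W
3.92 h → 14112 s
E = P × t = 1157.87 × 14112 = 1.63399×10⁷ J
56.6 kcal/oz → 8.35339×10⁶ J/kg
m = E / e_s = 1.63399×10⁷ / 8.35339×10⁶ = 1.95608 kg
In short ton: 1.95608 / 907.185 = 0.00215621 short ton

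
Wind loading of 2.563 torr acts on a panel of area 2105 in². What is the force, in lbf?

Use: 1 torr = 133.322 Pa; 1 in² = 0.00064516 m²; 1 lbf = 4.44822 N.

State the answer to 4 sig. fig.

104.3 lbf

2.563 torr × 133.322 → 341.704 Pa
2105 in² × 0.00064516 → 1.35806 m²
F = P × A = 341.704 Pa × 1.35806 m² = 464.055 N
464.055 N ÷ (4.44822 N/lbf) = 104.324 lbf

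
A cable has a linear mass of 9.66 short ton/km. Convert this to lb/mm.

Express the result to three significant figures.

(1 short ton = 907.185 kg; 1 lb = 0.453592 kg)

0.0193 lb/mm

9.66 short ton/km × 907.185 kg/short ton ÷ 1000 m/km = 8.76341 kg/m
8.76341 kg/m ÷ 0.453592 kg/lb × 0.001 m/mm = 0.01932 lb/mm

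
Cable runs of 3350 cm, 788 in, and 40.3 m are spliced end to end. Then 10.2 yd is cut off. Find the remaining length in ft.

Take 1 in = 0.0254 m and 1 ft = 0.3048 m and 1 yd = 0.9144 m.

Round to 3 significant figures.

3350 cm × 0.01 = 33.5 m
788 in × 0.0254 = 20.0152 m
40.3 m (already m)
10.2 yd × 0.9144 = 9.32688 m
Result: 33.5 + 20.0152 + 40.3 − 9.32688 = 84.4883 m
In ft: 84.4883 / 0.3048 = 277.193 ft

277 ft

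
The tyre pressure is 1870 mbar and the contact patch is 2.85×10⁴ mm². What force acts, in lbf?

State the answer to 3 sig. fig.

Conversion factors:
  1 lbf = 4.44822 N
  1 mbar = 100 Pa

1870 mbar × 100 = 187000 Pa
2.85×10⁴ mm² × 10⁻⁶ = 0.0285 m²
F = P × A = 187000 Pa × 0.0285 m² = 5329.5 N
5329.5 N ÷ (4.44822 N/lbf) = 1198.12 lbf

1200 lbf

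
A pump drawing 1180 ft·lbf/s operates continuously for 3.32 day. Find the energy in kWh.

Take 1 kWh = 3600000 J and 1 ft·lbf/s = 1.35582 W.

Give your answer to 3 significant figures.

1180 ft·lbf/s × 1.35582 = 1599.87 W
3.32 day × 86400 = 286848 s
E = P × t = 1599.87 W × 286848 s = 4.5892×10⁸ J
4.5892×10⁸ J ÷ (3600000 J/kWh) = 127.478 kWh

127 kWh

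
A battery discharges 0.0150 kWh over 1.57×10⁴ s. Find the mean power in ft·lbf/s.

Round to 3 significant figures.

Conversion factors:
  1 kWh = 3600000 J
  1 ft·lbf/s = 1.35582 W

2.54 ft·lbf/s

0.0150 kWh × 3600000 → 54000 J
P = E / t = 54000 J / 15700 s = 3.43949 W
3.43949 W ÷ (1.35582 W/ft·lbf/s) = 2.53683 ft·lbf/s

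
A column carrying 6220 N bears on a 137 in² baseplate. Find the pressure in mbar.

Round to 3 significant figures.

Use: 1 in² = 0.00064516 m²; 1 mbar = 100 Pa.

137 in² × 0.00064516 = 0.0883869 m²
P = F / A = 6220 N / 0.0883869 m² = 70372.4 Pa
70372.4 Pa ÷ (100 Pa/mbar) = 703.724 mbar

704 mbar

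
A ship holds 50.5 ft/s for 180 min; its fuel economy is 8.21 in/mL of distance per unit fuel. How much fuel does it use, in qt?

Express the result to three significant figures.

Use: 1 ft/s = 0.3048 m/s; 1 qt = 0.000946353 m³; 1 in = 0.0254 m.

50.5 ft/s → 15.3924 m/s
180 min → 10800 s
d = v × t = 15.3924 × 10800 = 166238 m
8.21 in/mL → 208534 m/m³
V = d / (distance per unit fuel) = 166238 / 208534 = 0.797175 m³
In qt: 0.797175 / 0.000946353 = 842.365 qt

842 qt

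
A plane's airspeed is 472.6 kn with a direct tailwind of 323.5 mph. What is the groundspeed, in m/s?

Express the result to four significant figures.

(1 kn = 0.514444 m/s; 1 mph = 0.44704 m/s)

472.6 kn × 0.514444 = 243.126 m/s
323.5 mph × 0.44704 = 144.617 m/s
Total: 243.126 + 144.617 = 387.743 m/s

387.7 m/s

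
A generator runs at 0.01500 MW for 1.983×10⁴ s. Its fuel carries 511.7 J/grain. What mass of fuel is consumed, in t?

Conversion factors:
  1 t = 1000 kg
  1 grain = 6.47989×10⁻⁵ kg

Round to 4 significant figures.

0.03767 t

0.01500 MW → 15000 W
E = P × t = 15000 × 19830 = 2.9745×10⁸ J
511.7 J/grain → 7.89674×10⁶ J/kg
m = E / e_s = 2.9745×10⁸ / 7.89674×10⁶ = 37.6674 kg
In t: 37.6674 / 1000 = 0.0376674 t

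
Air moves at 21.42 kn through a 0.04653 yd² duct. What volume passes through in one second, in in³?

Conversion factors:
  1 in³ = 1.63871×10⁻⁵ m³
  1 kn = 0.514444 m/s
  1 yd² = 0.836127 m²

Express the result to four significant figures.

21.42 kn × 0.514444 → 11.0194 m/s
0.04653 yd² × 0.836127 → 0.038905 m²
V = v × A × t = 11.0194 m/s × 0.038905 m² × 1 s = 0.42871 m³
0.42871 m³ ÷ (1.63871×10⁻⁵ m³/in³) = 26161.4 in³

2.616×10⁴ in³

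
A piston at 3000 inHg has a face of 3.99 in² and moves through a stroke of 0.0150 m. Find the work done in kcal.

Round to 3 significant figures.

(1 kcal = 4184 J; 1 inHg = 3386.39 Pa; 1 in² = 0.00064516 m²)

3000 inHg → 1.01592×10⁷ Pa
3.99 in² → 0.00257419 m²
F = P × A = 1.01592×10⁷ × 0.00257419 = 26151.7 N
W = F × d = 26151.7 × 0.015 = 392.276 J
In kcal: 392.276 / 4184 = 0.0937562 kcal

0.0938 kcal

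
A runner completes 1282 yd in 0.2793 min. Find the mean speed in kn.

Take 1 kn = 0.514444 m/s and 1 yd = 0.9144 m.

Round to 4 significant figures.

136.0 kn

1282 yd × 0.9144 = 1172.26 m
0.2793 min × 60 = 16.758 s
v = d / t = 1172.26 m / 16.758 s = 69.9523 m/s
69.9523 m/s ÷ (0.514444 m/s/kn) = 135.977 kn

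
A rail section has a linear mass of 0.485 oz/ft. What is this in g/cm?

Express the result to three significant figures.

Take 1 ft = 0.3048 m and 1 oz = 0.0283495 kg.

0.451 g/cm

0.485 oz/ft × 0.0283495 kg/oz ÷ 0.3048 m/ft = 0.0451099 kg/m
0.0451099 kg/m ÷ 0.001 kg/g × 0.01 m/cm = 0.451099 g/cm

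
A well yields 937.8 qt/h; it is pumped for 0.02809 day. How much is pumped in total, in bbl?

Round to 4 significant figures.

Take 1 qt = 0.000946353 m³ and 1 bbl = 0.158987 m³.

937.8 qt/h → 2.46525×10⁻⁴ m³/s
0.02809 day → 2426.98 s
V = Q × t = 2.46525×10⁻⁴ × 2426.98 = 0.598311 m³
In bbl: 0.598311 / 0.158987 = 3.76327 bbl

3.763 bbl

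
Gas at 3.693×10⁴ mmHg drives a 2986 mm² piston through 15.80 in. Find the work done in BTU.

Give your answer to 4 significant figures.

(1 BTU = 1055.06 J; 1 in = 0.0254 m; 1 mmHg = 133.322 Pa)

5.592 BTU

3.693×10⁴ mmHg → 4.92358×10⁶ Pa
2986 mm² → 0.002986 m²
F = P × A = 4.92358×10⁶ × 0.002986 = 14701.8 N
15.80 in → 0.40132 m
W = F × d = 14701.8 × 0.40132 = 5900.13 J
In BTU: 5900.13 / 1055.06 = 5.59222 BTU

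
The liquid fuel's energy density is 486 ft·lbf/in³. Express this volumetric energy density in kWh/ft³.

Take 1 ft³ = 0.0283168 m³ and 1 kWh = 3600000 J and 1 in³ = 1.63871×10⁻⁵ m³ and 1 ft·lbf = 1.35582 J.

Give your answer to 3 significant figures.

486 ft·lbf/in³ × 1.35582 J/ft·lbf ÷ 1.63871×10⁻⁵ m³/in³ = 4.02102×10⁷ J/m³
4.02102×10⁷ J/m³ ÷ 3600000 J/kWh × 0.0283168 m³/ft³ = 0.316284 kWh/ft³

0.316 kWh/ft³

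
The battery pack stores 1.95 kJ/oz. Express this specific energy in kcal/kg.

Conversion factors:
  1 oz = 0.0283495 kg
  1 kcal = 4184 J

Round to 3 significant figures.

16.4 kcal/kg

1.95 kJ/oz × 1000 J/kJ ÷ 0.0283495 kg/oz = 68784.3 J/kg
68784.3 J/kg ÷ 4184 J/kcal = 16.4398 kcal/kg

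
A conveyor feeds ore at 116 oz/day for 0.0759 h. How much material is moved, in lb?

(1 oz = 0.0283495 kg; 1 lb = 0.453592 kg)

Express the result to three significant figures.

0.0229 lb

116 oz/day → 3.80618×10⁻⁵ kg/s
0.0759 h → 273.24 s
m = ṁ × t = 3.80618×10⁻⁵ × 273.24 = 0.0104 kg
In lb: 0.0104 / 0.453592 = 0.0229281 lb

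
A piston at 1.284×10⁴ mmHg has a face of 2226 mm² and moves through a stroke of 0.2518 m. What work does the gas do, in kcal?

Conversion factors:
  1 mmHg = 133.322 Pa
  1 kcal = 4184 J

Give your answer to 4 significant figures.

1.284×10⁴ mmHg → 1.71185×10⁶ Pa
2226 mm² → 0.002226 m²
F = P × A = 1.71185×10⁶ × 0.002226 = 3810.58 N
W = F × d = 3810.58 × 0.2518 = 959.504 J
In kcal: 959.504 / 4184 = 0.229327 kcal

0.2293 kcal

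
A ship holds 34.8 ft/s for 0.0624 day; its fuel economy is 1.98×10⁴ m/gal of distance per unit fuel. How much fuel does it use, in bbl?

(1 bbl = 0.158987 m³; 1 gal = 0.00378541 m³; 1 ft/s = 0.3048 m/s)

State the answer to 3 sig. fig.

0.0688 bbl

34.8 ft/s → 10.607 m/s
0.0624 day → 5391.36 s
d = v × t = 10.607 × 5391.36 = 57186.2 m
1.98×10⁴ m/gal → 5.23061×10⁶ m/m³
V = d / (distance per unit fuel) = 57186.2 / 5.23061×10⁶ = 0.010933 m³
In bbl: 0.010933 / 0.158987 = 0.0687666 bbl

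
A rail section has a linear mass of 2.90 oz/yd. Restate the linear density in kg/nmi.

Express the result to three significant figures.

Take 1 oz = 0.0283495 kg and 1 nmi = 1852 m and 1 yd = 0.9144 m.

2.90 oz/yd × 0.0283495 kg/oz ÷ 0.9144 m/yd = 0.0899098 kg/m
0.0899098 kg/m × 1852 m/nmi = 166.513 kg/nmi

167 kg/nmi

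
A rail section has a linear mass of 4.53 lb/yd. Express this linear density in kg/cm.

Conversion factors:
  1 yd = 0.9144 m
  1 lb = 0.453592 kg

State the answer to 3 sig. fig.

0.0225 kg/cm

4.53 lb/yd × 0.453592 kg/lb ÷ 0.9144 m/yd = 2.24713 kg/m
2.24713 kg/m × 0.01 m/cm = 0.0224713 kg/cm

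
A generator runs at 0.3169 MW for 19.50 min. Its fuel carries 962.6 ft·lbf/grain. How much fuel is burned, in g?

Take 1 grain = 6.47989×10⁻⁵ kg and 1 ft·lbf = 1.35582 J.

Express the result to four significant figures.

0.3169 MW → 316900 W
19.50 min → 1170 s
E = P × t = 316900 × 1170 = 3.70773×10⁸ J
962.6 ft·lbf/grain → 2.0141×10⁷ J/kg
m = E / e_s = 3.70773×10⁸ / 2.0141×10⁷ = 18.4089 kg
In g: 18.4089 / 0.001 = 18408.9 g

1.841×10⁴ g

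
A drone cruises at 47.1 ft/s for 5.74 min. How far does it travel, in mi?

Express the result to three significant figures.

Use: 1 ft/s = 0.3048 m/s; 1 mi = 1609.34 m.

47.1 ft/s × 0.3048 → 14.3561 m/s
5.74 min × 60 → 344.4 s
d = v × t = 14.3561 m/s × 344.4 s = 4944.24 m
4944.24 m ÷ (1609.34 m/mi) = 3.07222 mi

3.07 mi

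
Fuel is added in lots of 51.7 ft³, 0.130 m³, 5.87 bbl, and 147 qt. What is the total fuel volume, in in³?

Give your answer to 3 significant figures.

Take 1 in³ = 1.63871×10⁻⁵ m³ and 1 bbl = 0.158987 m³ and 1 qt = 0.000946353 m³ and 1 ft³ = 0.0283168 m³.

1.63×10⁵ in³

51.7 ft³ × 0.0283168 = 1.46398 m³
0.130 m³ (already m³)
5.87 bbl × 0.158987 = 0.933254 m³
147 qt × 0.000946353 = 0.139114 m³
Sum: 1.46398 + 0.13 + 0.933254 + 0.139114 = 2.66635 m³
In in³: 2.66635 / 1.63871×10⁻⁵ = 162710 in³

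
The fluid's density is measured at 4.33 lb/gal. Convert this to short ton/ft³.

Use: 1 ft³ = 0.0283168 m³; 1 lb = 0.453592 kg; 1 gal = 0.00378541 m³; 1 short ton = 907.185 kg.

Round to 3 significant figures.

4.33 lb/gal × 0.453592 kg/lb ÷ 0.00378541 m³/gal = 518.848 kg/m³
518.848 kg/m³ ÷ 907.185 kg/short ton × 0.0283168 m³/ft³ = 0.0161953 short ton/ft³

0.0162 short ton/ft³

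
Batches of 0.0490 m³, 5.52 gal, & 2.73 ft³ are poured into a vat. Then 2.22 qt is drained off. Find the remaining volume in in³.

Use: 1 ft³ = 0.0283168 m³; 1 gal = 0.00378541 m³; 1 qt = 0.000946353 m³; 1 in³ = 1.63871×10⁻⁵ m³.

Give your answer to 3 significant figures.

0.0490 m³ (already m³)
5.52 gal × 0.00378541 = 0.0208955 m³
2.73 ft³ × 0.0283168 = 0.0773049 m³
2.22 qt × 0.000946353 = 0.0021009 m³
Result: 0.049 + 0.0208955 + 0.0773049 − 0.0021009 = 0.1451 m³
In in³: 0.1451 / 1.63871×10⁻⁵ = 8854.53 in³

8850 in³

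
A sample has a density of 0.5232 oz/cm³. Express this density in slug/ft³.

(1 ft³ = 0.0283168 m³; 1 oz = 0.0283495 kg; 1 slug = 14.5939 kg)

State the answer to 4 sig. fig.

0.5232 oz/cm³ × 0.0283495 kg/oz ÷ 10⁻⁶ m³/cm³ = 14832.5 kg/m³
14832.5 kg/m³ ÷ 14.5939 kg/slug × 0.0283168 m³/ft³ = 28.7798 slug/ft³

28.78 slug/ft³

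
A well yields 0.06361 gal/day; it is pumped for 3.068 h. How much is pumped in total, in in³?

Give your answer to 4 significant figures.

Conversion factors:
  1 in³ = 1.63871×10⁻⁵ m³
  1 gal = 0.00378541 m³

0.06361 gal/day → 2.78692×10⁻⁹ m³/s
3.068 h → 11044.8 s
V = Q × t = 2.78692×10⁻⁹ × 11044.8 = 3.0781×10⁻⁵ m³
In in³: 3.0781×10⁻⁵ / 1.63871×10⁻⁵ = 1.87837 in³

1.878 in³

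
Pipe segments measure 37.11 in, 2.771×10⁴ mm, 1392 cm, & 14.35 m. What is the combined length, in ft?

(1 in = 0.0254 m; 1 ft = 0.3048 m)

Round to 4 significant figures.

37.11 in × 0.0254 = 0.942594 m
2.771×10⁴ mm × 0.001 = 27.71 m
1392 cm × 0.01 = 13.92 m
14.35 m (already m)
Total: 0.942594 + 27.71 + 13.92 + 14.35 = 56.9226 m
In ft: 56.9226 / 0.3048 = 186.754 ft

186.8 ft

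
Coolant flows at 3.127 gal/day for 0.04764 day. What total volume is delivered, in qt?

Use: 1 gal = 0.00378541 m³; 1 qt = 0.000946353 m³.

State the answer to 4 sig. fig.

0.5959 qt

3.127 gal/day → 1.37002×10⁻⁷ m³/s
0.04764 day → 4116.1 s
V = Q × t = 1.37002×10⁻⁷ × 4116.1 = 5.63914×10⁻⁴ m³
In qt: 5.63914×10⁻⁴ / 0.000946353 = 0.595881 qt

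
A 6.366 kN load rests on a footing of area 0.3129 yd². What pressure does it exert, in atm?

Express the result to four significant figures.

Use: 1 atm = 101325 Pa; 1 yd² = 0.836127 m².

6.366 kN × 1000 = 6366 N
0.3129 yd² × 0.836127 = 0.261624 m²
P = F / A = 6366 N / 0.261624 m² = 24332.6 Pa
24332.6 Pa ÷ (101325 Pa/atm) = 0.240144 atm

0.2401 atm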